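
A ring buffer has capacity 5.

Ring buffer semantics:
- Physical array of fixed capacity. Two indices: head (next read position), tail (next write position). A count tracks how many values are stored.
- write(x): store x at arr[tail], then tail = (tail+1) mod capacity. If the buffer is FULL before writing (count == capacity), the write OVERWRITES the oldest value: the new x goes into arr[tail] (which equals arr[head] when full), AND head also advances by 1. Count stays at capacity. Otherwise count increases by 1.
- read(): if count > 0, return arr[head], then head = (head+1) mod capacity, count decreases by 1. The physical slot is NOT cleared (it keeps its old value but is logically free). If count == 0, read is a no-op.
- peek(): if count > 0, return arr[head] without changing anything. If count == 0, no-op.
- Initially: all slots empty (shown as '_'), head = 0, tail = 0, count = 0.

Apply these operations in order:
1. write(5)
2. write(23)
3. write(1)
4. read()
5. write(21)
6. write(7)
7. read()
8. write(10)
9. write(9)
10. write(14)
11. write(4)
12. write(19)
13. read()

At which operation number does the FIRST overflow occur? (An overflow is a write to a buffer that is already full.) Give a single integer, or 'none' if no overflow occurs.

After op 1 (write(5)): arr=[5 _ _ _ _] head=0 tail=1 count=1
After op 2 (write(23)): arr=[5 23 _ _ _] head=0 tail=2 count=2
After op 3 (write(1)): arr=[5 23 1 _ _] head=0 tail=3 count=3
After op 4 (read()): arr=[5 23 1 _ _] head=1 tail=3 count=2
After op 5 (write(21)): arr=[5 23 1 21 _] head=1 tail=4 count=3
After op 6 (write(7)): arr=[5 23 1 21 7] head=1 tail=0 count=4
After op 7 (read()): arr=[5 23 1 21 7] head=2 tail=0 count=3
After op 8 (write(10)): arr=[10 23 1 21 7] head=2 tail=1 count=4
After op 9 (write(9)): arr=[10 9 1 21 7] head=2 tail=2 count=5
After op 10 (write(14)): arr=[10 9 14 21 7] head=3 tail=3 count=5
After op 11 (write(4)): arr=[10 9 14 4 7] head=4 tail=4 count=5
After op 12 (write(19)): arr=[10 9 14 4 19] head=0 tail=0 count=5
After op 13 (read()): arr=[10 9 14 4 19] head=1 tail=0 count=4

Answer: 10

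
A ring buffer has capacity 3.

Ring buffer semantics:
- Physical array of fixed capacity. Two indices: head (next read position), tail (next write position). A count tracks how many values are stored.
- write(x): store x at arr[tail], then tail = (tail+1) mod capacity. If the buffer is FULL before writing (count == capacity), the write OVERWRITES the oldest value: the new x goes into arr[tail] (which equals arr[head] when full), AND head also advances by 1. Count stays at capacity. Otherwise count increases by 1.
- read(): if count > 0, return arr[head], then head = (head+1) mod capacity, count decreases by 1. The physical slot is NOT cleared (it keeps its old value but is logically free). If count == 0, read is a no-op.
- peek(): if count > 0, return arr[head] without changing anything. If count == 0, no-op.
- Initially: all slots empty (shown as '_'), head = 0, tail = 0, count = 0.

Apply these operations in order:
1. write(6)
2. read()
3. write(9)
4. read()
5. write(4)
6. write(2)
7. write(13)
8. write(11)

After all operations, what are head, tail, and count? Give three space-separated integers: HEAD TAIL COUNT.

Answer: 0 0 3

Derivation:
After op 1 (write(6)): arr=[6 _ _] head=0 tail=1 count=1
After op 2 (read()): arr=[6 _ _] head=1 tail=1 count=0
After op 3 (write(9)): arr=[6 9 _] head=1 tail=2 count=1
After op 4 (read()): arr=[6 9 _] head=2 tail=2 count=0
After op 5 (write(4)): arr=[6 9 4] head=2 tail=0 count=1
After op 6 (write(2)): arr=[2 9 4] head=2 tail=1 count=2
After op 7 (write(13)): arr=[2 13 4] head=2 tail=2 count=3
After op 8 (write(11)): arr=[2 13 11] head=0 tail=0 count=3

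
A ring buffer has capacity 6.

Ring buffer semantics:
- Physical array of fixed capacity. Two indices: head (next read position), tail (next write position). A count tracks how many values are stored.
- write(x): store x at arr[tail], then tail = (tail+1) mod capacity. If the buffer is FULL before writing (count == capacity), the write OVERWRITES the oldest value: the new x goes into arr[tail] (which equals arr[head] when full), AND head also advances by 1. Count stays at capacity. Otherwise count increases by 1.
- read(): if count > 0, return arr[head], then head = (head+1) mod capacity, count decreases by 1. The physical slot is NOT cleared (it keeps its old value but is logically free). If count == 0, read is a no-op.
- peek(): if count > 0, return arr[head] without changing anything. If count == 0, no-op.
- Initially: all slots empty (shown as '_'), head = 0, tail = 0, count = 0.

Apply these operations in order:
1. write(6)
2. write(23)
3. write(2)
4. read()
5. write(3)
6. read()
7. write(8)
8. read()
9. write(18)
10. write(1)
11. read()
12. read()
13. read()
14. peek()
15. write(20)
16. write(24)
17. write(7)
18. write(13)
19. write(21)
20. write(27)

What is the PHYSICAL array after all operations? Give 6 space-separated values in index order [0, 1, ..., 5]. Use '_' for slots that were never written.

Answer: 27 20 24 7 13 21

Derivation:
After op 1 (write(6)): arr=[6 _ _ _ _ _] head=0 tail=1 count=1
After op 2 (write(23)): arr=[6 23 _ _ _ _] head=0 tail=2 count=2
After op 3 (write(2)): arr=[6 23 2 _ _ _] head=0 tail=3 count=3
After op 4 (read()): arr=[6 23 2 _ _ _] head=1 tail=3 count=2
After op 5 (write(3)): arr=[6 23 2 3 _ _] head=1 tail=4 count=3
After op 6 (read()): arr=[6 23 2 3 _ _] head=2 tail=4 count=2
After op 7 (write(8)): arr=[6 23 2 3 8 _] head=2 tail=5 count=3
After op 8 (read()): arr=[6 23 2 3 8 _] head=3 tail=5 count=2
After op 9 (write(18)): arr=[6 23 2 3 8 18] head=3 tail=0 count=3
After op 10 (write(1)): arr=[1 23 2 3 8 18] head=3 tail=1 count=4
After op 11 (read()): arr=[1 23 2 3 8 18] head=4 tail=1 count=3
After op 12 (read()): arr=[1 23 2 3 8 18] head=5 tail=1 count=2
After op 13 (read()): arr=[1 23 2 3 8 18] head=0 tail=1 count=1
After op 14 (peek()): arr=[1 23 2 3 8 18] head=0 tail=1 count=1
After op 15 (write(20)): arr=[1 20 2 3 8 18] head=0 tail=2 count=2
After op 16 (write(24)): arr=[1 20 24 3 8 18] head=0 tail=3 count=3
After op 17 (write(7)): arr=[1 20 24 7 8 18] head=0 tail=4 count=4
After op 18 (write(13)): arr=[1 20 24 7 13 18] head=0 tail=5 count=5
After op 19 (write(21)): arr=[1 20 24 7 13 21] head=0 tail=0 count=6
After op 20 (write(27)): arr=[27 20 24 7 13 21] head=1 tail=1 count=6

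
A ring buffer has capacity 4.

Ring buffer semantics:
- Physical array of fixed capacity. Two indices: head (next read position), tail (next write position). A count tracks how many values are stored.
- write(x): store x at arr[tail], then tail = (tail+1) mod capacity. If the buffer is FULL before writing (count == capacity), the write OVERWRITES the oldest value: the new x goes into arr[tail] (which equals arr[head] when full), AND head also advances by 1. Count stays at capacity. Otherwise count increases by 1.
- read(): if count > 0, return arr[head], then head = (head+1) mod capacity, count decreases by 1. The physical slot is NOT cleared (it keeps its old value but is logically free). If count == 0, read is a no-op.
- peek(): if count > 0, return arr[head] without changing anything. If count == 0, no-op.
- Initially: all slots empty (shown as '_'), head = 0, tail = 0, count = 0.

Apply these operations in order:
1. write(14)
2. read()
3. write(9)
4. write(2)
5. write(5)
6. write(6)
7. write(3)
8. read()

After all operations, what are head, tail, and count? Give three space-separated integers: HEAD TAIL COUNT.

After op 1 (write(14)): arr=[14 _ _ _] head=0 tail=1 count=1
After op 2 (read()): arr=[14 _ _ _] head=1 tail=1 count=0
After op 3 (write(9)): arr=[14 9 _ _] head=1 tail=2 count=1
After op 4 (write(2)): arr=[14 9 2 _] head=1 tail=3 count=2
After op 5 (write(5)): arr=[14 9 2 5] head=1 tail=0 count=3
After op 6 (write(6)): arr=[6 9 2 5] head=1 tail=1 count=4
After op 7 (write(3)): arr=[6 3 2 5] head=2 tail=2 count=4
After op 8 (read()): arr=[6 3 2 5] head=3 tail=2 count=3

Answer: 3 2 3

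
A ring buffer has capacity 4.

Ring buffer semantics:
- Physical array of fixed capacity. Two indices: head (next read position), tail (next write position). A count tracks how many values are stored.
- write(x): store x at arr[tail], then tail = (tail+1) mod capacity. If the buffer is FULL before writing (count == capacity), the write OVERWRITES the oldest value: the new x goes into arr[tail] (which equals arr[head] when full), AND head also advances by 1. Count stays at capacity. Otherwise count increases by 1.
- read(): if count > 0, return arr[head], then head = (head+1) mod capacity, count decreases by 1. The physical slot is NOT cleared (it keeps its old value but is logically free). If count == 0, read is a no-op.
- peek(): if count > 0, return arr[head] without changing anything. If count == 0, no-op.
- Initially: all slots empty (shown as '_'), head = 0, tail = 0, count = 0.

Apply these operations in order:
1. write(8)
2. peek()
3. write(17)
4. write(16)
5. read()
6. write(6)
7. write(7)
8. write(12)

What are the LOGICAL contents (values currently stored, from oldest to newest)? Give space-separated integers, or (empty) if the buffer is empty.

Answer: 16 6 7 12

Derivation:
After op 1 (write(8)): arr=[8 _ _ _] head=0 tail=1 count=1
After op 2 (peek()): arr=[8 _ _ _] head=0 tail=1 count=1
After op 3 (write(17)): arr=[8 17 _ _] head=0 tail=2 count=2
After op 4 (write(16)): arr=[8 17 16 _] head=0 tail=3 count=3
After op 5 (read()): arr=[8 17 16 _] head=1 tail=3 count=2
After op 6 (write(6)): arr=[8 17 16 6] head=1 tail=0 count=3
After op 7 (write(7)): arr=[7 17 16 6] head=1 tail=1 count=4
After op 8 (write(12)): arr=[7 12 16 6] head=2 tail=2 count=4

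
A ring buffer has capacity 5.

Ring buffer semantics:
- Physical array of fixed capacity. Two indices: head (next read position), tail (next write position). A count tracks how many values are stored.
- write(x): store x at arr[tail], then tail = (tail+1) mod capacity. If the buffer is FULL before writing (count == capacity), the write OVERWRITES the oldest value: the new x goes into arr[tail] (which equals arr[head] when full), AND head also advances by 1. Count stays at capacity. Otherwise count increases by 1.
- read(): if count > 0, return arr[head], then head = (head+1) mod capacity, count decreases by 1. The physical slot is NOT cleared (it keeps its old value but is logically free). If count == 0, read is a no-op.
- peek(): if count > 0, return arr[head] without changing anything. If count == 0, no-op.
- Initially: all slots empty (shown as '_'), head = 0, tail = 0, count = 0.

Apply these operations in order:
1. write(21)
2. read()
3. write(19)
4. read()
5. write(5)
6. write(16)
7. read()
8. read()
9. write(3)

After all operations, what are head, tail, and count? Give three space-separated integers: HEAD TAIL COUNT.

Answer: 4 0 1

Derivation:
After op 1 (write(21)): arr=[21 _ _ _ _] head=0 tail=1 count=1
After op 2 (read()): arr=[21 _ _ _ _] head=1 tail=1 count=0
After op 3 (write(19)): arr=[21 19 _ _ _] head=1 tail=2 count=1
After op 4 (read()): arr=[21 19 _ _ _] head=2 tail=2 count=0
After op 5 (write(5)): arr=[21 19 5 _ _] head=2 tail=3 count=1
After op 6 (write(16)): arr=[21 19 5 16 _] head=2 tail=4 count=2
After op 7 (read()): arr=[21 19 5 16 _] head=3 tail=4 count=1
After op 8 (read()): arr=[21 19 5 16 _] head=4 tail=4 count=0
After op 9 (write(3)): arr=[21 19 5 16 3] head=4 tail=0 count=1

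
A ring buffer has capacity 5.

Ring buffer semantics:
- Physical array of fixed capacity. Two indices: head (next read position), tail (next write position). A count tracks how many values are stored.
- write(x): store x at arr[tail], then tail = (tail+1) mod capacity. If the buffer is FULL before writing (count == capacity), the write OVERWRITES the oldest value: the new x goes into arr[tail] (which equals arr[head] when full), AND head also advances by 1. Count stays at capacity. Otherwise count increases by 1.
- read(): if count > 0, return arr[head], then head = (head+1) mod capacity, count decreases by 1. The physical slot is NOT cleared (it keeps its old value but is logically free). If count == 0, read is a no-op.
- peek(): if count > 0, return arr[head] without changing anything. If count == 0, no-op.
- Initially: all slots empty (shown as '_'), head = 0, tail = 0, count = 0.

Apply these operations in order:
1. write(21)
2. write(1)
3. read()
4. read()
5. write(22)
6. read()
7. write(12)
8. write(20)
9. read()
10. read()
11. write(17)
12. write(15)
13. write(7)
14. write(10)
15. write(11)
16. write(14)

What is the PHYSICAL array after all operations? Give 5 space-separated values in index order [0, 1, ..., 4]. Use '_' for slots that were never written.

Answer: 14 15 7 10 11

Derivation:
After op 1 (write(21)): arr=[21 _ _ _ _] head=0 tail=1 count=1
After op 2 (write(1)): arr=[21 1 _ _ _] head=0 tail=2 count=2
After op 3 (read()): arr=[21 1 _ _ _] head=1 tail=2 count=1
After op 4 (read()): arr=[21 1 _ _ _] head=2 tail=2 count=0
After op 5 (write(22)): arr=[21 1 22 _ _] head=2 tail=3 count=1
After op 6 (read()): arr=[21 1 22 _ _] head=3 tail=3 count=0
After op 7 (write(12)): arr=[21 1 22 12 _] head=3 tail=4 count=1
After op 8 (write(20)): arr=[21 1 22 12 20] head=3 tail=0 count=2
After op 9 (read()): arr=[21 1 22 12 20] head=4 tail=0 count=1
After op 10 (read()): arr=[21 1 22 12 20] head=0 tail=0 count=0
After op 11 (write(17)): arr=[17 1 22 12 20] head=0 tail=1 count=1
After op 12 (write(15)): arr=[17 15 22 12 20] head=0 tail=2 count=2
After op 13 (write(7)): arr=[17 15 7 12 20] head=0 tail=3 count=3
After op 14 (write(10)): arr=[17 15 7 10 20] head=0 tail=4 count=4
After op 15 (write(11)): arr=[17 15 7 10 11] head=0 tail=0 count=5
After op 16 (write(14)): arr=[14 15 7 10 11] head=1 tail=1 count=5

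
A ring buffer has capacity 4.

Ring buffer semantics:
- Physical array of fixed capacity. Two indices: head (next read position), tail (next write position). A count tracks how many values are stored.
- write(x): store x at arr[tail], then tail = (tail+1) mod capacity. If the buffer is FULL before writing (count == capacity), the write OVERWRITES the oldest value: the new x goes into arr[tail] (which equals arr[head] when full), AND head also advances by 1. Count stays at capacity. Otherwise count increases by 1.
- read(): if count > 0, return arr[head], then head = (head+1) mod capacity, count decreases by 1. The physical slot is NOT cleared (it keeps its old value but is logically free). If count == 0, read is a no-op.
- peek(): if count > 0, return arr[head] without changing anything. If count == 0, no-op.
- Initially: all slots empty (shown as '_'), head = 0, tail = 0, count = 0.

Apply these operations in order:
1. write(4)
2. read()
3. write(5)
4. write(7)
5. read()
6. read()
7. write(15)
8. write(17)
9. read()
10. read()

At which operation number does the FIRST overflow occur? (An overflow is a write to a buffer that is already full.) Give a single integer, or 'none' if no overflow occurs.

After op 1 (write(4)): arr=[4 _ _ _] head=0 tail=1 count=1
After op 2 (read()): arr=[4 _ _ _] head=1 tail=1 count=0
After op 3 (write(5)): arr=[4 5 _ _] head=1 tail=2 count=1
After op 4 (write(7)): arr=[4 5 7 _] head=1 tail=3 count=2
After op 5 (read()): arr=[4 5 7 _] head=2 tail=3 count=1
After op 6 (read()): arr=[4 5 7 _] head=3 tail=3 count=0
After op 7 (write(15)): arr=[4 5 7 15] head=3 tail=0 count=1
After op 8 (write(17)): arr=[17 5 7 15] head=3 tail=1 count=2
After op 9 (read()): arr=[17 5 7 15] head=0 tail=1 count=1
After op 10 (read()): arr=[17 5 7 15] head=1 tail=1 count=0

Answer: none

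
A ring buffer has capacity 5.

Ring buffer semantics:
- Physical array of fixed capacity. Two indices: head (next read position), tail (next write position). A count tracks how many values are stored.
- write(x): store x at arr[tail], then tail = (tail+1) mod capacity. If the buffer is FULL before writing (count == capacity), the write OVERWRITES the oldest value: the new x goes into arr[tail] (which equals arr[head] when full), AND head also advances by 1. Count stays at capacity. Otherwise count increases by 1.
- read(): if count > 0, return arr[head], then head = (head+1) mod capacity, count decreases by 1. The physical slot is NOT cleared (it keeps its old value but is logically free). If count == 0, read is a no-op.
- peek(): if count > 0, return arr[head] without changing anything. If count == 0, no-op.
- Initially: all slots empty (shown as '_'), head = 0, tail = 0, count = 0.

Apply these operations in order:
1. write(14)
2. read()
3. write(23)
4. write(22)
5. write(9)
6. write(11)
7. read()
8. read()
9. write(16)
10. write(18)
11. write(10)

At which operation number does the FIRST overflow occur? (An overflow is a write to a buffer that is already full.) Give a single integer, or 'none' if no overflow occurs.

After op 1 (write(14)): arr=[14 _ _ _ _] head=0 tail=1 count=1
After op 2 (read()): arr=[14 _ _ _ _] head=1 tail=1 count=0
After op 3 (write(23)): arr=[14 23 _ _ _] head=1 tail=2 count=1
After op 4 (write(22)): arr=[14 23 22 _ _] head=1 tail=3 count=2
After op 5 (write(9)): arr=[14 23 22 9 _] head=1 tail=4 count=3
After op 6 (write(11)): arr=[14 23 22 9 11] head=1 tail=0 count=4
After op 7 (read()): arr=[14 23 22 9 11] head=2 tail=0 count=3
After op 8 (read()): arr=[14 23 22 9 11] head=3 tail=0 count=2
After op 9 (write(16)): arr=[16 23 22 9 11] head=3 tail=1 count=3
After op 10 (write(18)): arr=[16 18 22 9 11] head=3 tail=2 count=4
After op 11 (write(10)): arr=[16 18 10 9 11] head=3 tail=3 count=5

Answer: none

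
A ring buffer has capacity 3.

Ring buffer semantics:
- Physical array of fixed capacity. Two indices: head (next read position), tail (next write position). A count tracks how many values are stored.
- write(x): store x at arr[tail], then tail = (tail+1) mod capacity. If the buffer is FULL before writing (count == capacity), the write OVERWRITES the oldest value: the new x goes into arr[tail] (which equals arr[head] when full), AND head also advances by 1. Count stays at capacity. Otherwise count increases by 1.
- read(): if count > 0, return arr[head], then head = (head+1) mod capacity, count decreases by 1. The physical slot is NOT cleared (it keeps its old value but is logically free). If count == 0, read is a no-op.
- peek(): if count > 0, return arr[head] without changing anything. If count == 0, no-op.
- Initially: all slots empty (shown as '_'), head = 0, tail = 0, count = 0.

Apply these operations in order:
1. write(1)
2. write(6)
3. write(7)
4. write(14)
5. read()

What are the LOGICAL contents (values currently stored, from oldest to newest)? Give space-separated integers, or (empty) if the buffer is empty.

After op 1 (write(1)): arr=[1 _ _] head=0 tail=1 count=1
After op 2 (write(6)): arr=[1 6 _] head=0 tail=2 count=2
After op 3 (write(7)): arr=[1 6 7] head=0 tail=0 count=3
After op 4 (write(14)): arr=[14 6 7] head=1 tail=1 count=3
After op 5 (read()): arr=[14 6 7] head=2 tail=1 count=2

Answer: 7 14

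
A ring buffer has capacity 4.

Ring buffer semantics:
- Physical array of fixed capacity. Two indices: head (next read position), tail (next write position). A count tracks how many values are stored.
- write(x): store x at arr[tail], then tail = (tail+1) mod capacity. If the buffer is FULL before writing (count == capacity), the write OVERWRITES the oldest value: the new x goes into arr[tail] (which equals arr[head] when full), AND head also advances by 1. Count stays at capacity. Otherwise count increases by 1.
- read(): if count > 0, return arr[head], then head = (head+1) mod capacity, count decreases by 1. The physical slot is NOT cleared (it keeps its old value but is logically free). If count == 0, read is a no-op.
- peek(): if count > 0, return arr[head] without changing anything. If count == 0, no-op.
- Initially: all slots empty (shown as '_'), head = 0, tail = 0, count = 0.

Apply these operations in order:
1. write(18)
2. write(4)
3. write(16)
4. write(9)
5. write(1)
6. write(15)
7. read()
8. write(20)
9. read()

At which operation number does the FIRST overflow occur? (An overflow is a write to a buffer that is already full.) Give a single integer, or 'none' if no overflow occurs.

After op 1 (write(18)): arr=[18 _ _ _] head=0 tail=1 count=1
After op 2 (write(4)): arr=[18 4 _ _] head=0 tail=2 count=2
After op 3 (write(16)): arr=[18 4 16 _] head=0 tail=3 count=3
After op 4 (write(9)): arr=[18 4 16 9] head=0 tail=0 count=4
After op 5 (write(1)): arr=[1 4 16 9] head=1 tail=1 count=4
After op 6 (write(15)): arr=[1 15 16 9] head=2 tail=2 count=4
After op 7 (read()): arr=[1 15 16 9] head=3 tail=2 count=3
After op 8 (write(20)): arr=[1 15 20 9] head=3 tail=3 count=4
After op 9 (read()): arr=[1 15 20 9] head=0 tail=3 count=3

Answer: 5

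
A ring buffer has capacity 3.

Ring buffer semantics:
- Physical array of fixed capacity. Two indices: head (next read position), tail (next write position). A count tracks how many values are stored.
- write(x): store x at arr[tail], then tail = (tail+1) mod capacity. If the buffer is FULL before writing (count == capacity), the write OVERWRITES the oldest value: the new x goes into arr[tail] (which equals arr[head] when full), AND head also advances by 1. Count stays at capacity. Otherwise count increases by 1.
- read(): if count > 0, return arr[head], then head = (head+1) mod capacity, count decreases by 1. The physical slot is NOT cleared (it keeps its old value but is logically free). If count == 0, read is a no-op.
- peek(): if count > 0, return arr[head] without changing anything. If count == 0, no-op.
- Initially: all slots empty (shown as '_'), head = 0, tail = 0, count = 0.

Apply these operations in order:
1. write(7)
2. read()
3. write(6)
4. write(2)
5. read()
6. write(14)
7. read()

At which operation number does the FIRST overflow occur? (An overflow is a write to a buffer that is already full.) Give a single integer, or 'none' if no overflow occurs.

Answer: none

Derivation:
After op 1 (write(7)): arr=[7 _ _] head=0 tail=1 count=1
After op 2 (read()): arr=[7 _ _] head=1 tail=1 count=0
After op 3 (write(6)): arr=[7 6 _] head=1 tail=2 count=1
After op 4 (write(2)): arr=[7 6 2] head=1 tail=0 count=2
After op 5 (read()): arr=[7 6 2] head=2 tail=0 count=1
After op 6 (write(14)): arr=[14 6 2] head=2 tail=1 count=2
After op 7 (read()): arr=[14 6 2] head=0 tail=1 count=1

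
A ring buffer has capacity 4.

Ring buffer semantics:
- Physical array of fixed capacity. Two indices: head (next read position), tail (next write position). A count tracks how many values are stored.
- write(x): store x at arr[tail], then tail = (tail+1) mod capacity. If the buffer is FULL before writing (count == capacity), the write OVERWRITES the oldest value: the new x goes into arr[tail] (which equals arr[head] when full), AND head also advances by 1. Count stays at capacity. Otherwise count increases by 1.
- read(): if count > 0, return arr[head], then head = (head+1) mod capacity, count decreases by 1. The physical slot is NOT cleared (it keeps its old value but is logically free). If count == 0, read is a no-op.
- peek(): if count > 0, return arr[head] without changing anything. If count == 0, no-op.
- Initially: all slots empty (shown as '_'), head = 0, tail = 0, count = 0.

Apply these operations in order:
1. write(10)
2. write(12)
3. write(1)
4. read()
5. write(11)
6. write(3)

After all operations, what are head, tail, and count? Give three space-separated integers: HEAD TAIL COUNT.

After op 1 (write(10)): arr=[10 _ _ _] head=0 tail=1 count=1
After op 2 (write(12)): arr=[10 12 _ _] head=0 tail=2 count=2
After op 3 (write(1)): arr=[10 12 1 _] head=0 tail=3 count=3
After op 4 (read()): arr=[10 12 1 _] head=1 tail=3 count=2
After op 5 (write(11)): arr=[10 12 1 11] head=1 tail=0 count=3
After op 6 (write(3)): arr=[3 12 1 11] head=1 tail=1 count=4

Answer: 1 1 4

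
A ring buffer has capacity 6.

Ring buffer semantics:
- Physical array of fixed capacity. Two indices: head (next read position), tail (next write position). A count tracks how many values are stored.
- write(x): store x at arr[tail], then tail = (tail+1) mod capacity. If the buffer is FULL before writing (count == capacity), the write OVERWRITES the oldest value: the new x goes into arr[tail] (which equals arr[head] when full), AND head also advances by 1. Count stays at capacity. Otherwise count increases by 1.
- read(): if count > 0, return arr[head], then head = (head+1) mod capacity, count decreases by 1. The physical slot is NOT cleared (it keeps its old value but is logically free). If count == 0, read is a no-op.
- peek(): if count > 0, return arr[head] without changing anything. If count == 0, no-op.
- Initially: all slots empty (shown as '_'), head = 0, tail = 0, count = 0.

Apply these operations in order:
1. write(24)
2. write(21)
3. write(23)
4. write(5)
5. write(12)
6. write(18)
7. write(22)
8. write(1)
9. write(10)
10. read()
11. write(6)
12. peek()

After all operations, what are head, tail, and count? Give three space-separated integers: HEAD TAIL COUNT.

After op 1 (write(24)): arr=[24 _ _ _ _ _] head=0 tail=1 count=1
After op 2 (write(21)): arr=[24 21 _ _ _ _] head=0 tail=2 count=2
After op 3 (write(23)): arr=[24 21 23 _ _ _] head=0 tail=3 count=3
After op 4 (write(5)): arr=[24 21 23 5 _ _] head=0 tail=4 count=4
After op 5 (write(12)): arr=[24 21 23 5 12 _] head=0 tail=5 count=5
After op 6 (write(18)): arr=[24 21 23 5 12 18] head=0 tail=0 count=6
After op 7 (write(22)): arr=[22 21 23 5 12 18] head=1 tail=1 count=6
After op 8 (write(1)): arr=[22 1 23 5 12 18] head=2 tail=2 count=6
After op 9 (write(10)): arr=[22 1 10 5 12 18] head=3 tail=3 count=6
After op 10 (read()): arr=[22 1 10 5 12 18] head=4 tail=3 count=5
After op 11 (write(6)): arr=[22 1 10 6 12 18] head=4 tail=4 count=6
After op 12 (peek()): arr=[22 1 10 6 12 18] head=4 tail=4 count=6

Answer: 4 4 6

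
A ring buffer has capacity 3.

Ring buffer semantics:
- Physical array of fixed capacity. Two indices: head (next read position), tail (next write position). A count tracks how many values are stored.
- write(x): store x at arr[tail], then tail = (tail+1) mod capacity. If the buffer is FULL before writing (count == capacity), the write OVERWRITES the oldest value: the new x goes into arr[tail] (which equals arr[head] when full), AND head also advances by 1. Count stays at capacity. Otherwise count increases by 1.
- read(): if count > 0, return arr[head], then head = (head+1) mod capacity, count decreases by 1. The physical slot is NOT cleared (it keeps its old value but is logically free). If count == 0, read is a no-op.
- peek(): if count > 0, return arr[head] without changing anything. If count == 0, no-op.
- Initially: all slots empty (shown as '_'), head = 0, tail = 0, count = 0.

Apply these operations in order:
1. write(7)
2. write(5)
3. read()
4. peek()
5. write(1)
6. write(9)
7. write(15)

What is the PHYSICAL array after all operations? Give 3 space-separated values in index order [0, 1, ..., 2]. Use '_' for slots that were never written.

Answer: 9 15 1

Derivation:
After op 1 (write(7)): arr=[7 _ _] head=0 tail=1 count=1
After op 2 (write(5)): arr=[7 5 _] head=0 tail=2 count=2
After op 3 (read()): arr=[7 5 _] head=1 tail=2 count=1
After op 4 (peek()): arr=[7 5 _] head=1 tail=2 count=1
After op 5 (write(1)): arr=[7 5 1] head=1 tail=0 count=2
After op 6 (write(9)): arr=[9 5 1] head=1 tail=1 count=3
After op 7 (write(15)): arr=[9 15 1] head=2 tail=2 count=3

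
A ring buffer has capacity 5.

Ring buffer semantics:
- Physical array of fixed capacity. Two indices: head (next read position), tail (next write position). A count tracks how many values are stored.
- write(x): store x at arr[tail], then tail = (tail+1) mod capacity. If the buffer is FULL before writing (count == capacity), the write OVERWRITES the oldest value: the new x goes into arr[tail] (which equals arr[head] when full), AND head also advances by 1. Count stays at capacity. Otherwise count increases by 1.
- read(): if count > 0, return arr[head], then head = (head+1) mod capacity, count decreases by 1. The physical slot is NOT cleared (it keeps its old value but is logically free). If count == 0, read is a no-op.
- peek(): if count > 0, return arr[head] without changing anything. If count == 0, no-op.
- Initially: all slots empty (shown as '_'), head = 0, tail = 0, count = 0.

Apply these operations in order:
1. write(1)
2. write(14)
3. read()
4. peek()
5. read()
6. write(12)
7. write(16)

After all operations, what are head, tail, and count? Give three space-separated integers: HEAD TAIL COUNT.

Answer: 2 4 2

Derivation:
After op 1 (write(1)): arr=[1 _ _ _ _] head=0 tail=1 count=1
After op 2 (write(14)): arr=[1 14 _ _ _] head=0 tail=2 count=2
After op 3 (read()): arr=[1 14 _ _ _] head=1 tail=2 count=1
After op 4 (peek()): arr=[1 14 _ _ _] head=1 tail=2 count=1
After op 5 (read()): arr=[1 14 _ _ _] head=2 tail=2 count=0
After op 6 (write(12)): arr=[1 14 12 _ _] head=2 tail=3 count=1
After op 7 (write(16)): arr=[1 14 12 16 _] head=2 tail=4 count=2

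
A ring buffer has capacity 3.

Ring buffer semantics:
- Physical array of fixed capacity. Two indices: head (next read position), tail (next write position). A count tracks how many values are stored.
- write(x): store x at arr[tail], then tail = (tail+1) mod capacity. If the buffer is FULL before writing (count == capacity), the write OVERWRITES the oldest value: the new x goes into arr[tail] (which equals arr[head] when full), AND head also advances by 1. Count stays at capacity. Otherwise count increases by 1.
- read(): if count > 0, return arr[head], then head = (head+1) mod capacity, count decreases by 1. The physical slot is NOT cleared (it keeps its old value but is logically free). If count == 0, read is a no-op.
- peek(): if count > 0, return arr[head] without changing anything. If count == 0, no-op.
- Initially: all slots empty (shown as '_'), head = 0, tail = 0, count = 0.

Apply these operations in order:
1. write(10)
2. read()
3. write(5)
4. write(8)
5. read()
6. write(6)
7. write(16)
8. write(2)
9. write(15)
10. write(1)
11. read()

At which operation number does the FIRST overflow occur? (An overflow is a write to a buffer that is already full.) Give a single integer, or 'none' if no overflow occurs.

After op 1 (write(10)): arr=[10 _ _] head=0 tail=1 count=1
After op 2 (read()): arr=[10 _ _] head=1 tail=1 count=0
After op 3 (write(5)): arr=[10 5 _] head=1 tail=2 count=1
After op 4 (write(8)): arr=[10 5 8] head=1 tail=0 count=2
After op 5 (read()): arr=[10 5 8] head=2 tail=0 count=1
After op 6 (write(6)): arr=[6 5 8] head=2 tail=1 count=2
After op 7 (write(16)): arr=[6 16 8] head=2 tail=2 count=3
After op 8 (write(2)): arr=[6 16 2] head=0 tail=0 count=3
After op 9 (write(15)): arr=[15 16 2] head=1 tail=1 count=3
After op 10 (write(1)): arr=[15 1 2] head=2 tail=2 count=3
After op 11 (read()): arr=[15 1 2] head=0 tail=2 count=2

Answer: 8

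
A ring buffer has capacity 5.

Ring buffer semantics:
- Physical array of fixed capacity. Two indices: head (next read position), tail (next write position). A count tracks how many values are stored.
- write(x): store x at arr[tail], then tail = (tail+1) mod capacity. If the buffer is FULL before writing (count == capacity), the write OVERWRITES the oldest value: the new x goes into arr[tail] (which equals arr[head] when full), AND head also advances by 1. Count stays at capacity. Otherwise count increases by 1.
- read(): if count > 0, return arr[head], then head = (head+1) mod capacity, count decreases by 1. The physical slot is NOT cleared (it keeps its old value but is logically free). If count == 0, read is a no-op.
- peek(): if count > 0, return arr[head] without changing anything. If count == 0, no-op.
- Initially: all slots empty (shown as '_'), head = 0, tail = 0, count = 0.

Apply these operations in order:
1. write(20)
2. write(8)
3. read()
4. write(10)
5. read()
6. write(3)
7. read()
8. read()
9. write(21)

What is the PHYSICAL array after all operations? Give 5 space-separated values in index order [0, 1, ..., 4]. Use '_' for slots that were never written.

After op 1 (write(20)): arr=[20 _ _ _ _] head=0 tail=1 count=1
After op 2 (write(8)): arr=[20 8 _ _ _] head=0 tail=2 count=2
After op 3 (read()): arr=[20 8 _ _ _] head=1 tail=2 count=1
After op 4 (write(10)): arr=[20 8 10 _ _] head=1 tail=3 count=2
After op 5 (read()): arr=[20 8 10 _ _] head=2 tail=3 count=1
After op 6 (write(3)): arr=[20 8 10 3 _] head=2 tail=4 count=2
After op 7 (read()): arr=[20 8 10 3 _] head=3 tail=4 count=1
After op 8 (read()): arr=[20 8 10 3 _] head=4 tail=4 count=0
After op 9 (write(21)): arr=[20 8 10 3 21] head=4 tail=0 count=1

Answer: 20 8 10 3 21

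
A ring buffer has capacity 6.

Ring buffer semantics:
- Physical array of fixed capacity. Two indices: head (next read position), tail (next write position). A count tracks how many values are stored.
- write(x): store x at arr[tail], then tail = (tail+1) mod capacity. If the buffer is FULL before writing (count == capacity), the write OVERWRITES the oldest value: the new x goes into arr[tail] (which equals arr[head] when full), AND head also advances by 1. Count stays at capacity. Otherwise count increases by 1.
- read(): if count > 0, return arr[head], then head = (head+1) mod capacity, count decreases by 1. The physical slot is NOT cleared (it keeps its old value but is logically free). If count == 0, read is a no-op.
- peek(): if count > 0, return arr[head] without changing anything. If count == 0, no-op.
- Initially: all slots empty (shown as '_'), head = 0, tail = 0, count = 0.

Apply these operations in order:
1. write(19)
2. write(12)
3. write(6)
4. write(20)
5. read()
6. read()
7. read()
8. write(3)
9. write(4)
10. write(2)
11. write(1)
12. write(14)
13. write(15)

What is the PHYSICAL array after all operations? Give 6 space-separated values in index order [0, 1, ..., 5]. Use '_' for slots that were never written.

Answer: 2 1 14 15 3 4

Derivation:
After op 1 (write(19)): arr=[19 _ _ _ _ _] head=0 tail=1 count=1
After op 2 (write(12)): arr=[19 12 _ _ _ _] head=0 tail=2 count=2
After op 3 (write(6)): arr=[19 12 6 _ _ _] head=0 tail=3 count=3
After op 4 (write(20)): arr=[19 12 6 20 _ _] head=0 tail=4 count=4
After op 5 (read()): arr=[19 12 6 20 _ _] head=1 tail=4 count=3
After op 6 (read()): arr=[19 12 6 20 _ _] head=2 tail=4 count=2
After op 7 (read()): arr=[19 12 6 20 _ _] head=3 tail=4 count=1
After op 8 (write(3)): arr=[19 12 6 20 3 _] head=3 tail=5 count=2
After op 9 (write(4)): arr=[19 12 6 20 3 4] head=3 tail=0 count=3
After op 10 (write(2)): arr=[2 12 6 20 3 4] head=3 tail=1 count=4
After op 11 (write(1)): arr=[2 1 6 20 3 4] head=3 tail=2 count=5
After op 12 (write(14)): arr=[2 1 14 20 3 4] head=3 tail=3 count=6
After op 13 (write(15)): arr=[2 1 14 15 3 4] head=4 tail=4 count=6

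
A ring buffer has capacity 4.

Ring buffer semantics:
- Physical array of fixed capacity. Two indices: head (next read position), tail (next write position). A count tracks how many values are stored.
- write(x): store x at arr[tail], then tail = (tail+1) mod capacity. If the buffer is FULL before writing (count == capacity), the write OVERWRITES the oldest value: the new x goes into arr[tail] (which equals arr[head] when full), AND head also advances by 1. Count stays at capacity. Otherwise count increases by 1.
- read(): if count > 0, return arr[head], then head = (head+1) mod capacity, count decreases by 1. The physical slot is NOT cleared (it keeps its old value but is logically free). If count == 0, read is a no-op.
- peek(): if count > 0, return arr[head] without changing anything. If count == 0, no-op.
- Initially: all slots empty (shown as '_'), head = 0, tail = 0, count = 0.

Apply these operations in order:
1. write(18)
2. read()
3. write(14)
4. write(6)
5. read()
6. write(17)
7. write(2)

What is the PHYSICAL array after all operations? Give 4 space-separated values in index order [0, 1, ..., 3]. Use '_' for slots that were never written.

After op 1 (write(18)): arr=[18 _ _ _] head=0 tail=1 count=1
After op 2 (read()): arr=[18 _ _ _] head=1 tail=1 count=0
After op 3 (write(14)): arr=[18 14 _ _] head=1 tail=2 count=1
After op 4 (write(6)): arr=[18 14 6 _] head=1 tail=3 count=2
After op 5 (read()): arr=[18 14 6 _] head=2 tail=3 count=1
After op 6 (write(17)): arr=[18 14 6 17] head=2 tail=0 count=2
After op 7 (write(2)): arr=[2 14 6 17] head=2 tail=1 count=3

Answer: 2 14 6 17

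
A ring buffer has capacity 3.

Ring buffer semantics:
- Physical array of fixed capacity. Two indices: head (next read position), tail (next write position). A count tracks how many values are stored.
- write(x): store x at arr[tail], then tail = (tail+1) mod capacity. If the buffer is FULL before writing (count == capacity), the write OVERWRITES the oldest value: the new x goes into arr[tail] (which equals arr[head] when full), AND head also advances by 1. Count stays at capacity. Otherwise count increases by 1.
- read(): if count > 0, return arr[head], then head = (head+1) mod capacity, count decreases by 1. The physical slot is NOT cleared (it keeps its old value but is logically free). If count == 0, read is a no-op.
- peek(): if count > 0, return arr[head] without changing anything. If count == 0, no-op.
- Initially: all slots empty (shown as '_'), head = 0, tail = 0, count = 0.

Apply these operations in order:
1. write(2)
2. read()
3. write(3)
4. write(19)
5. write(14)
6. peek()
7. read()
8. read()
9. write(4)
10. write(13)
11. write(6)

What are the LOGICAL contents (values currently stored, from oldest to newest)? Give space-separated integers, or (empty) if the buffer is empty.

After op 1 (write(2)): arr=[2 _ _] head=0 tail=1 count=1
After op 2 (read()): arr=[2 _ _] head=1 tail=1 count=0
After op 3 (write(3)): arr=[2 3 _] head=1 tail=2 count=1
After op 4 (write(19)): arr=[2 3 19] head=1 tail=0 count=2
After op 5 (write(14)): arr=[14 3 19] head=1 tail=1 count=3
After op 6 (peek()): arr=[14 3 19] head=1 tail=1 count=3
After op 7 (read()): arr=[14 3 19] head=2 tail=1 count=2
After op 8 (read()): arr=[14 3 19] head=0 tail=1 count=1
After op 9 (write(4)): arr=[14 4 19] head=0 tail=2 count=2
After op 10 (write(13)): arr=[14 4 13] head=0 tail=0 count=3
After op 11 (write(6)): arr=[6 4 13] head=1 tail=1 count=3

Answer: 4 13 6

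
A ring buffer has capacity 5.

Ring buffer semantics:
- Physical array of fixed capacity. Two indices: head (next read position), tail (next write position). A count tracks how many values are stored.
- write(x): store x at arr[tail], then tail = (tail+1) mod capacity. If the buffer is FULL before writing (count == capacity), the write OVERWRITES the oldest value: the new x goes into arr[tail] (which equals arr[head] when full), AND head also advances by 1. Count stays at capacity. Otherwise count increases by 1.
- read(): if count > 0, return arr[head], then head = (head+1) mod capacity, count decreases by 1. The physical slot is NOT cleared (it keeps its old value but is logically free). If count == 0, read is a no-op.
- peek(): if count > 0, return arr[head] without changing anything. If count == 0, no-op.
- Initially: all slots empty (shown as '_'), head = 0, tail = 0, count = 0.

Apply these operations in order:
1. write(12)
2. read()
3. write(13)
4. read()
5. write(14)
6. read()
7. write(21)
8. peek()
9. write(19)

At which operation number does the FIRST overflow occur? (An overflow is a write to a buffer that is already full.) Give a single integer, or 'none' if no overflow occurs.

Answer: none

Derivation:
After op 1 (write(12)): arr=[12 _ _ _ _] head=0 tail=1 count=1
After op 2 (read()): arr=[12 _ _ _ _] head=1 tail=1 count=0
After op 3 (write(13)): arr=[12 13 _ _ _] head=1 tail=2 count=1
After op 4 (read()): arr=[12 13 _ _ _] head=2 tail=2 count=0
After op 5 (write(14)): arr=[12 13 14 _ _] head=2 tail=3 count=1
After op 6 (read()): arr=[12 13 14 _ _] head=3 tail=3 count=0
After op 7 (write(21)): arr=[12 13 14 21 _] head=3 tail=4 count=1
After op 8 (peek()): arr=[12 13 14 21 _] head=3 tail=4 count=1
After op 9 (write(19)): arr=[12 13 14 21 19] head=3 tail=0 count=2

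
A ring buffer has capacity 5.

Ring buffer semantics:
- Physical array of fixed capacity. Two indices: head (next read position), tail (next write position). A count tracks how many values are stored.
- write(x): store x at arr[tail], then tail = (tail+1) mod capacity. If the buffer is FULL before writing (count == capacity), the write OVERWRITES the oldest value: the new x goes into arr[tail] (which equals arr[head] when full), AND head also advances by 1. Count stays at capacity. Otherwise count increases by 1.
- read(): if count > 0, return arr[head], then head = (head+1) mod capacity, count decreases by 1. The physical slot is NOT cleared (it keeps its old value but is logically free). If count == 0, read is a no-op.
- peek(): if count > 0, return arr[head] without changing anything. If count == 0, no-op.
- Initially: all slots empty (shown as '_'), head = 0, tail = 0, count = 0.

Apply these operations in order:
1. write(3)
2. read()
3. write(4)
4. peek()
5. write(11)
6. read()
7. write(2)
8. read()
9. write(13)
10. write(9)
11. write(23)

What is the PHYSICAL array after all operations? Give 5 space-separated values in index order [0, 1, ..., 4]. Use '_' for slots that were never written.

Answer: 9 23 11 2 13

Derivation:
After op 1 (write(3)): arr=[3 _ _ _ _] head=0 tail=1 count=1
After op 2 (read()): arr=[3 _ _ _ _] head=1 tail=1 count=0
After op 3 (write(4)): arr=[3 4 _ _ _] head=1 tail=2 count=1
After op 4 (peek()): arr=[3 4 _ _ _] head=1 tail=2 count=1
After op 5 (write(11)): arr=[3 4 11 _ _] head=1 tail=3 count=2
After op 6 (read()): arr=[3 4 11 _ _] head=2 tail=3 count=1
After op 7 (write(2)): arr=[3 4 11 2 _] head=2 tail=4 count=2
After op 8 (read()): arr=[3 4 11 2 _] head=3 tail=4 count=1
After op 9 (write(13)): arr=[3 4 11 2 13] head=3 tail=0 count=2
After op 10 (write(9)): arr=[9 4 11 2 13] head=3 tail=1 count=3
After op 11 (write(23)): arr=[9 23 11 2 13] head=3 tail=2 count=4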